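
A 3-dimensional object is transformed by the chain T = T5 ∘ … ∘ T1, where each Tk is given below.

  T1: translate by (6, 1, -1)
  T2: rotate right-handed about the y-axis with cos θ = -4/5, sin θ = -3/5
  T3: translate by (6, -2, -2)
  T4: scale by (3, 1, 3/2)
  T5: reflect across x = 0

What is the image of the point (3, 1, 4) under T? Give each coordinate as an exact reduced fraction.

T(p) = (9, 0, 3/2)

T1 translate by (6, 1, -1): (3, 1, 4) → (9, 2, 3)
T2 rotate right-handed about the y-axis with cos θ = -4/5, sin θ = -3/5: (9, 2, 3) → (-9, 2, 3)
T3 translate by (6, -2, -2): (-9, 2, 3) → (-3, 0, 1)
T4 scale by (3, 1, 3/2): (-3, 0, 1) → (-9, 0, 3/2)
T5 reflect across x = 0: (-9, 0, 3/2) → (9, 0, 3/2)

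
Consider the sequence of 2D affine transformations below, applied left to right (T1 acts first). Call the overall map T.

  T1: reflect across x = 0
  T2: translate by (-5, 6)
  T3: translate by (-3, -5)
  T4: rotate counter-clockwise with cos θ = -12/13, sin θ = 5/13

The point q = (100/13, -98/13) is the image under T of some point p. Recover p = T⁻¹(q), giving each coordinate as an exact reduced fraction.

T1 = [-1 0 0; 0 1 0; 0 0 1]
T2·T1 = [-1 0 -5; 0 1 6; 0 0 1]
T3·…·T1 = [-1 0 -8; 0 1 1; 0 0 1]
T4·…·T1 = [12/13 -5/13 7; -5/13 -12/13 -4; 0 0 1]
det M = -1; M⁻¹ = [12/13 -5/13 -8; -5/13 -12/13 -1; 0 0 1]
M⁻¹ · (100/13, -98/13)ᵀ = (2, 3)ᵀ

p = (2, 3)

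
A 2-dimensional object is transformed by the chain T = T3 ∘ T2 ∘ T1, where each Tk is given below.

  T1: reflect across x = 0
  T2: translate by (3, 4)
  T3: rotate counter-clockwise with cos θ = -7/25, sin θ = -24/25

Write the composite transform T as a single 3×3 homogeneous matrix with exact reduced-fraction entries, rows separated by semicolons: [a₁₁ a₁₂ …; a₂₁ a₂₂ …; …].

T1 = [-1 0 0; 0 1 0; 0 0 1]
T2·T1 = [-1 0 3; 0 1 4; 0 0 1]
T3·…·T1 = [7/25 24/25 3; 24/25 -7/25 -4; 0 0 1]

T = [7/25 24/25 3; 24/25 -7/25 -4; 0 0 1]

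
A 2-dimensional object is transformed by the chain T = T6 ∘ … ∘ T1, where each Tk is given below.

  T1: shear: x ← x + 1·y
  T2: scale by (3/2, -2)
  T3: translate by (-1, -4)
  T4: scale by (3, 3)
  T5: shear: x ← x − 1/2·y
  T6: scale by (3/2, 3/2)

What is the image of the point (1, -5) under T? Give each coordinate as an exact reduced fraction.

T(p) = (-45, 27)

T1 shear: x ← x + 1·y: (1, -5) → (-4, -5)
T2 scale by (3/2, -2): (-4, -5) → (-6, 10)
T3 translate by (-1, -4): (-6, 10) → (-7, 6)
T4 scale by (3, 3): (-7, 6) → (-21, 18)
T5 shear: x ← x − 1/2·y: (-21, 18) → (-30, 18)
T6 scale by (3/2, 3/2): (-30, 18) → (-45, 27)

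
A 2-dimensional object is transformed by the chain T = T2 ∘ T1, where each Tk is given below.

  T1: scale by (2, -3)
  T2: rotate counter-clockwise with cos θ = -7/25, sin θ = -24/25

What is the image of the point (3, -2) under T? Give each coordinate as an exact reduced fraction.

T1 scale by (2, -3): (3, -2) → (6, 6)
T2 rotate counter-clockwise with cos θ = -7/25, sin θ = -24/25: (6, 6) → (102/25, -186/25)

T(p) = (102/25, -186/25)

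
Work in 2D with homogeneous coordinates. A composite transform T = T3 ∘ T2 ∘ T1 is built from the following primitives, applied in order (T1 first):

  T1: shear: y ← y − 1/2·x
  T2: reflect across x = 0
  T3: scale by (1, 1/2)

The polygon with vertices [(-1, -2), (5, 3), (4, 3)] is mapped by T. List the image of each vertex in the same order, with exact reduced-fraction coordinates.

T1 shear: y ← y − 1/2·x: (-1, -2) → (-1, -3/2); (5, 3) → (5, 1/2); (4, 3) → (4, 1)
T2 reflect across x = 0: (-1, -3/2) → (1, -3/2); (5, 1/2) → (-5, 1/2); (4, 1) → (-4, 1)
T3 scale by (1, 1/2): (1, -3/2) → (1, -3/4); (-5, 1/2) → (-5, 1/4); (-4, 1) → (-4, 1/2)

image vertices: (1, -3/4), (-5, 1/4), (-4, 1/2)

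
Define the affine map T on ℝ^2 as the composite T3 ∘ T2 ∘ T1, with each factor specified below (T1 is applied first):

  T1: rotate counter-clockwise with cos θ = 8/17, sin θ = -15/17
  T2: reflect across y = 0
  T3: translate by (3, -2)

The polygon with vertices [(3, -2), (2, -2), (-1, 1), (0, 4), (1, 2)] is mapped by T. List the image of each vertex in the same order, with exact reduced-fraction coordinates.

T1 rotate counter-clockwise with cos θ = 8/17, sin θ = -15/17: (3, -2) → (-6/17, -61/17); (2, -2) → (-14/17, -46/17); (-1, 1) → (7/17, 23/17); (0, 4) → (60/17, 32/17); (1, 2) → (38/17, 1/17)
T2 reflect across y = 0: (-6/17, -61/17) → (-6/17, 61/17); (-14/17, -46/17) → (-14/17, 46/17); (7/17, 23/17) → (7/17, -23/17); (60/17, 32/17) → (60/17, -32/17); (38/17, 1/17) → (38/17, -1/17)
T3 translate by (3, -2): (-6/17, 61/17) → (45/17, 27/17); (-14/17, 46/17) → (37/17, 12/17); (7/17, -23/17) → (58/17, -57/17); (60/17, -32/17) → (111/17, -66/17); (38/17, -1/17) → (89/17, -35/17)

image vertices: (45/17, 27/17), (37/17, 12/17), (58/17, -57/17), (111/17, -66/17), (89/17, -35/17)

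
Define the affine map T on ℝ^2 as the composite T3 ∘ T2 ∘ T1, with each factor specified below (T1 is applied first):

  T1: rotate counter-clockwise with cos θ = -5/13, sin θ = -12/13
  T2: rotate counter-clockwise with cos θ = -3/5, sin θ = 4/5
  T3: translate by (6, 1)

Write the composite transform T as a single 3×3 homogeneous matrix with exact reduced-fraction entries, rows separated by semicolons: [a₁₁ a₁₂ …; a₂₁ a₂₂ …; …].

T = [63/65 -16/65 6; 16/65 63/65 1; 0 0 1]

T1 = [-5/13 12/13 0; -12/13 -5/13 0; 0 0 1]
T2·T1 = [63/65 -16/65 0; 16/65 63/65 0; 0 0 1]
T3·…·T1 = [63/65 -16/65 6; 16/65 63/65 1; 0 0 1]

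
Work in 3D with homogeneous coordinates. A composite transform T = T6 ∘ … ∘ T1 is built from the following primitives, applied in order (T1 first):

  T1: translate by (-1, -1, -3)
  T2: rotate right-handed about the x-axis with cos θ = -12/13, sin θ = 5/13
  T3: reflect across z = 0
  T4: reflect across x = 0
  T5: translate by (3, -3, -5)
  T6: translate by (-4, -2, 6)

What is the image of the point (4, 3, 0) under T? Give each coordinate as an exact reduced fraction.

T1 translate by (-1, -1, -3): (4, 3, 0) → (3, 2, -3)
T2 rotate right-handed about the x-axis with cos θ = -12/13, sin θ = 5/13: (3, 2, -3) → (3, -9/13, 46/13)
T3 reflect across z = 0: (3, -9/13, 46/13) → (3, -9/13, -46/13)
T4 reflect across x = 0: (3, -9/13, -46/13) → (-3, -9/13, -46/13)
T5 translate by (3, -3, -5): (-3, -9/13, -46/13) → (0, -48/13, -111/13)
T6 translate by (-4, -2, 6): (0, -48/13, -111/13) → (-4, -74/13, -33/13)

T(p) = (-4, -74/13, -33/13)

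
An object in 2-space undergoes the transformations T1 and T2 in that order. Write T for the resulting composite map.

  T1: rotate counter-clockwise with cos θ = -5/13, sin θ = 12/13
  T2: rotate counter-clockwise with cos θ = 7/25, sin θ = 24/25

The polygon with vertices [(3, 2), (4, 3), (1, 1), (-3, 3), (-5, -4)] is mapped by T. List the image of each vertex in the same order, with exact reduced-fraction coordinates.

T1 rotate counter-clockwise with cos θ = -5/13, sin θ = 12/13: (3, 2) → (-3, 2); (4, 3) → (-56/13, 33/13); (1, 1) → (-17/13, 7/13); (-3, 3) → (-21/13, -51/13); (-5, -4) → (73/13, -40/13)
T2 rotate counter-clockwise with cos θ = 7/25, sin θ = 24/25: (-3, 2) → (-69/25, -58/25); (-56/13, 33/13) → (-1184/325, -1113/325); (-17/13, 7/13) → (-287/325, -359/325); (-21/13, -51/13) → (1077/325, -861/325); (73/13, -40/13) → (1471/325, 1472/325)

image vertices: (-69/25, -58/25), (-1184/325, -1113/325), (-287/325, -359/325), (1077/325, -861/325), (1471/325, 1472/325)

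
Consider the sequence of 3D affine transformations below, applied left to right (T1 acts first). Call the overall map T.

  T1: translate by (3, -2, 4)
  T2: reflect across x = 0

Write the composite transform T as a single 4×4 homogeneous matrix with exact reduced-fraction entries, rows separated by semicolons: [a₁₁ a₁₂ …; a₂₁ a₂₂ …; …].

T1 = [1 0 0 3; 0 1 0 -2; 0 0 1 4; 0 0 0 1]
T2·T1 = [-1 0 0 -3; 0 1 0 -2; 0 0 1 4; 0 0 0 1]

T = [-1 0 0 -3; 0 1 0 -2; 0 0 1 4; 0 0 0 1]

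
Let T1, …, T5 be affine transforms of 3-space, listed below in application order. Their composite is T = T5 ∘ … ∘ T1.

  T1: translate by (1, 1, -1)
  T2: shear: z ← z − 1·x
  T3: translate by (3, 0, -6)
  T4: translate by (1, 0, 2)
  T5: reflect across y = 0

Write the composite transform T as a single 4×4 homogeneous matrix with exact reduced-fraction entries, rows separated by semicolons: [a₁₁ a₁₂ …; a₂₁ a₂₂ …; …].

T1 = [1 0 0 1; 0 1 0 1; 0 0 1 -1; 0 0 0 1]
T2·T1 = [1 0 0 1; 0 1 0 1; -1 0 1 -2; 0 0 0 1]
T3·…·T1 = [1 0 0 4; 0 1 0 1; -1 0 1 -8; 0 0 0 1]
T4·…·T1 = [1 0 0 5; 0 1 0 1; -1 0 1 -6; 0 0 0 1]
T5·…·T1 = [1 0 0 5; 0 -1 0 -1; -1 0 1 -6; 0 0 0 1]

T = [1 0 0 5; 0 -1 0 -1; -1 0 1 -6; 0 0 0 1]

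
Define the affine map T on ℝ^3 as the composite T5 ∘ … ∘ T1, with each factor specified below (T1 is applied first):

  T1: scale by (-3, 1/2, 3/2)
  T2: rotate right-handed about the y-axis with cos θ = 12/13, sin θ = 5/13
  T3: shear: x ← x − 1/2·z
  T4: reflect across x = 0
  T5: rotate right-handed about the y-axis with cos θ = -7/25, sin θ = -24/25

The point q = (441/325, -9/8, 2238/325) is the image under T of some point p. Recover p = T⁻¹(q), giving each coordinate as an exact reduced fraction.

T1 = [-3 0 0 0; 0 1/2 0 0; 0 0 3/2 0; 0 0 0 1]
T2·T1 = [-36/13 0 15/26 0; 0 1/2 0 0; 15/13 0 18/13 0; 0 0 0 1]
T3·…·T1 = [-87/26 0 -3/26 0; 0 1/2 0 0; 15/13 0 18/13 0; 0 0 0 1]
T4·…·T1 = [87/26 0 3/26 0; 0 1/2 0 0; 15/13 0 18/13 0; 0 0 0 1]
T5·…·T1 = [-1329/650 0 -177/130 0; 0 1/2 0 0; 939/325 0 -18/65 0; 0 0 0 1]
det M = 9/4; M⁻¹ = [-4/65 0 59/195 0; 0 2 0 0; -626/975 0 -443/975 0; 0 0 0 1]
M⁻¹ · (441/325, -9/8, 2238/325)ᵀ = (2, -9/4, -4)ᵀ

p = (2, -9/4, -4)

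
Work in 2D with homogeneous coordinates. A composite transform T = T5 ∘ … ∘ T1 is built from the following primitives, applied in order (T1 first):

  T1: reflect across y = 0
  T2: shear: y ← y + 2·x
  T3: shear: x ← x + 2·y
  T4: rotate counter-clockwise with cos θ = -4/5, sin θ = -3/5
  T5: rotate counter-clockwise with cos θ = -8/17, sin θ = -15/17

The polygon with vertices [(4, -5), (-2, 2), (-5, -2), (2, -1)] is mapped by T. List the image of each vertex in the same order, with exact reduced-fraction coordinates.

T1 reflect across y = 0: (4, -5) → (4, 5); (-2, 2) → (-2, -2); (-5, -2) → (-5, 2); (2, -1) → (2, 1)
T2 shear: y ← y + 2·x: (4, 5) → (4, 13); (-2, -2) → (-2, -6); (-5, 2) → (-5, -8); (2, 1) → (2, 5)
T3 shear: x ← x + 2·y: (4, 13) → (30, 13); (-2, -6) → (-14, -6); (-5, -8) → (-21, -8); (2, 5) → (12, 5)
T4 rotate counter-clockwise with cos θ = -4/5, sin θ = -3/5: (30, 13) → (-81/5, -142/5); (-14, -6) → (38/5, 66/5); (-21, -8) → (12, 19); (12, 5) → (-33/5, -56/5)
T5 rotate counter-clockwise with cos θ = -8/17, sin θ = -15/17: (-81/5, -142/5) → (-1482/85, 2351/85); (38/5, 66/5) → (686/85, -1098/85); (12, 19) → (189/17, -332/17); (-33/5, -56/5) → (-576/85, 943/85)

image vertices: (-1482/85, 2351/85), (686/85, -1098/85), (189/17, -332/17), (-576/85, 943/85)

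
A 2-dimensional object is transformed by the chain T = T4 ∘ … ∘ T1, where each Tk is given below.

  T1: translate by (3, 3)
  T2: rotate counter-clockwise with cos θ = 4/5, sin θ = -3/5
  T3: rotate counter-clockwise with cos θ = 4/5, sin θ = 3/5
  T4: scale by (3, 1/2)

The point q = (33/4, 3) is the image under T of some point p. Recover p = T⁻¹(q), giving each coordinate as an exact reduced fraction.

T1 = [1 0 3; 0 1 3; 0 0 1]
T2·T1 = [4/5 3/5 21/5; -3/5 4/5 3/5; 0 0 1]
T3·…·T1 = [1 0 3; 0 1 3; 0 0 1]
T4·…·T1 = [3 0 9; 0 1/2 3/2; 0 0 1]
det M = 3/2; M⁻¹ = [1/3 0 -3; 0 2 -3; 0 0 1]
M⁻¹ · (33/4, 3)ᵀ = (-1/4, 3)ᵀ

p = (-1/4, 3)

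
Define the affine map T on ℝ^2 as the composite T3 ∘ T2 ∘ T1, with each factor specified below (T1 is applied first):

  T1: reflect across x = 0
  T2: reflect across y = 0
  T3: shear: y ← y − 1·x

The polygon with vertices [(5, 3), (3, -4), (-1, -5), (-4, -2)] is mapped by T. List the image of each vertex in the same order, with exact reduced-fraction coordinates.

T1 reflect across x = 0: (5, 3) → (-5, 3); (3, -4) → (-3, -4); (-1, -5) → (1, -5); (-4, -2) → (4, -2)
T2 reflect across y = 0: (-5, 3) → (-5, -3); (-3, -4) → (-3, 4); (1, -5) → (1, 5); (4, -2) → (4, 2)
T3 shear: y ← y − 1·x: (-5, -3) → (-5, 2); (-3, 4) → (-3, 7); (1, 5) → (1, 4); (4, 2) → (4, -2)

image vertices: (-5, 2), (-3, 7), (1, 4), (4, -2)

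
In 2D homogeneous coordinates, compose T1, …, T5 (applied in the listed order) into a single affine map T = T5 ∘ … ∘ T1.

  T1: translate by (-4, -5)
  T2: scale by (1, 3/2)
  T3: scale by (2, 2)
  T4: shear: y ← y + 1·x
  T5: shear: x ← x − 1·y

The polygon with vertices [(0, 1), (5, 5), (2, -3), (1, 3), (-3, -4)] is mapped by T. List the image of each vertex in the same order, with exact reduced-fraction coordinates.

image vertices: (12, -20), (0, 2), (24, -28), (6, -12), (27, -41)

T1 translate by (-4, -5): (0, 1) → (-4, -4); (5, 5) → (1, 0); (2, -3) → (-2, -8); (1, 3) → (-3, -2); (-3, -4) → (-7, -9)
T2 scale by (1, 3/2): (-4, -4) → (-4, -6); (1, 0) → (1, 0); (-2, -8) → (-2, -12); (-3, -2) → (-3, -3); (-7, -9) → (-7, -27/2)
T3 scale by (2, 2): (-4, -6) → (-8, -12); (1, 0) → (2, 0); (-2, -12) → (-4, -24); (-3, -3) → (-6, -6); (-7, -27/2) → (-14, -27)
T4 shear: y ← y + 1·x: (-8, -12) → (-8, -20); (2, 0) → (2, 2); (-4, -24) → (-4, -28); (-6, -6) → (-6, -12); (-14, -27) → (-14, -41)
T5 shear: x ← x − 1·y: (-8, -20) → (12, -20); (2, 2) → (0, 2); (-4, -28) → (24, -28); (-6, -12) → (6, -12); (-14, -41) → (27, -41)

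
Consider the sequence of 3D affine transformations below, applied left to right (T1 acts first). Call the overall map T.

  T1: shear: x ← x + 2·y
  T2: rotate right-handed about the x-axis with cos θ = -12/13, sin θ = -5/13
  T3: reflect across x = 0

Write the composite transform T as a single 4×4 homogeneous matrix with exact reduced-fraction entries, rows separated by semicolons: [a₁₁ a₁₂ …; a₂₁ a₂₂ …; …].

T1 = [1 2 0 0; 0 1 0 0; 0 0 1 0; 0 0 0 1]
T2·T1 = [1 2 0 0; 0 -12/13 5/13 0; 0 -5/13 -12/13 0; 0 0 0 1]
T3·…·T1 = [-1 -2 0 0; 0 -12/13 5/13 0; 0 -5/13 -12/13 0; 0 0 0 1]

T = [-1 -2 0 0; 0 -12/13 5/13 0; 0 -5/13 -12/13 0; 0 0 0 1]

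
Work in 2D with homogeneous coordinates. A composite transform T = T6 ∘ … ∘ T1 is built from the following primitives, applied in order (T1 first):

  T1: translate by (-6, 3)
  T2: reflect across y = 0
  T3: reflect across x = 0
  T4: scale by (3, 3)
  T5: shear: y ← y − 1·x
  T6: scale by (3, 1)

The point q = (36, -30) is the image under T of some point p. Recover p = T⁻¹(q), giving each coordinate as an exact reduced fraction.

T1 = [1 0 -6; 0 1 3; 0 0 1]
T2·T1 = [1 0 -6; 0 -1 -3; 0 0 1]
T3·…·T1 = [-1 0 6; 0 -1 -3; 0 0 1]
T4·…·T1 = [-3 0 18; 0 -3 -9; 0 0 1]
T5·…·T1 = [-3 0 18; 3 -3 -27; 0 0 1]
T6·…·T1 = [-9 0 54; 3 -3 -27; 0 0 1]
det M = 27; M⁻¹ = [-1/9 0 6; -1/9 -1/3 -3; 0 0 1]
M⁻¹ · (36, -30)ᵀ = (2, 3)ᵀ

p = (2, 3)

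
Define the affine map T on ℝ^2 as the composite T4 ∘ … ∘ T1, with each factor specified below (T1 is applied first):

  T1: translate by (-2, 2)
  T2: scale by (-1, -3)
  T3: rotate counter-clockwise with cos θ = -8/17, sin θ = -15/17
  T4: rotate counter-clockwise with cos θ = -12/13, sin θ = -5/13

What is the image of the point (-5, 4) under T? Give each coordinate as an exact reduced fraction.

T(p) = (4107/221, 1162/221)

T1 translate by (-2, 2): (-5, 4) → (-7, 6)
T2 scale by (-1, -3): (-7, 6) → (7, -18)
T3 rotate counter-clockwise with cos θ = -8/17, sin θ = -15/17: (7, -18) → (-326/17, 39/17)
T4 rotate counter-clockwise with cos θ = -12/13, sin θ = -5/13: (-326/17, 39/17) → (4107/221, 1162/221)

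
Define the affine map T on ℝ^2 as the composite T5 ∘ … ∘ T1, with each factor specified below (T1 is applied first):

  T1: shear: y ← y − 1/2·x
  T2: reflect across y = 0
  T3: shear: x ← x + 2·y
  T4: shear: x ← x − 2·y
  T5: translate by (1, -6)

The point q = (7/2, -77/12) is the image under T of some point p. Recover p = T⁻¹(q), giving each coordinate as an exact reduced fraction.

T1 = [1 0 0; -1/2 1 0; 0 0 1]
T2·T1 = [1 0 0; 1/2 -1 0; 0 0 1]
T3·…·T1 = [2 -2 0; 1/2 -1 0; 0 0 1]
T4·…·T1 = [1 0 0; 1/2 -1 0; 0 0 1]
T5·…·T1 = [1 0 1; 1/2 -1 -6; 0 0 1]
det M = -1; M⁻¹ = [1 0 -1; 1/2 -1 -13/2; 0 0 1]
M⁻¹ · (7/2, -77/12)ᵀ = (5/2, 5/3)ᵀ

p = (5/2, 5/3)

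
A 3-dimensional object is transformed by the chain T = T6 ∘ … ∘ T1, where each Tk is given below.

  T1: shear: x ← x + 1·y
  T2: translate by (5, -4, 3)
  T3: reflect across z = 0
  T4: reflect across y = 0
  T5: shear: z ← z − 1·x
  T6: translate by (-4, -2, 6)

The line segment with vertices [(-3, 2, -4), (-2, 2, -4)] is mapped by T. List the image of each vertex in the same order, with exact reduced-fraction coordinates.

T1 shear: x ← x + 1·y: (-3, 2, -4) → (-1, 2, -4); (-2, 2, -4) → (0, 2, -4)
T2 translate by (5, -4, 3): (-1, 2, -4) → (4, -2, -1); (0, 2, -4) → (5, -2, -1)
T3 reflect across z = 0: (4, -2, -1) → (4, -2, 1); (5, -2, -1) → (5, -2, 1)
T4 reflect across y = 0: (4, -2, 1) → (4, 2, 1); (5, -2, 1) → (5, 2, 1)
T5 shear: z ← z − 1·x: (4, 2, 1) → (4, 2, -3); (5, 2, 1) → (5, 2, -4)
T6 translate by (-4, -2, 6): (4, 2, -3) → (0, 0, 3); (5, 2, -4) → (1, 0, 2)

image vertices: (0, 0, 3), (1, 0, 2)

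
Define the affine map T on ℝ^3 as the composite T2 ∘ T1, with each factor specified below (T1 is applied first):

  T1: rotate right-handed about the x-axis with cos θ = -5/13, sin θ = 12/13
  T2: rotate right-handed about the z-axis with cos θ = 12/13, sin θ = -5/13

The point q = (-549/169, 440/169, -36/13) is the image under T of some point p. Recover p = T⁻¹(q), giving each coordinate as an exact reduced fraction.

T1 = [1 0 0 0; 0 -5/13 -12/13 0; 0 12/13 -5/13 0; 0 0 0 1]
T2·T1 = [12/13 -25/169 -60/169 0; -5/13 -60/169 -144/169 0; 0 12/13 -5/13 0; 0 0 0 1]
det M = 1; M⁻¹ = [12/13 -5/13 0 0; -25/169 -60/169 12/13 0; -60/169 -144/169 -5/13 0; 0 0 0 1]
M⁻¹ · (-549/169, 440/169, -36/13)ᵀ = (-4, -3, 0)ᵀ

p = (-4, -3, 0)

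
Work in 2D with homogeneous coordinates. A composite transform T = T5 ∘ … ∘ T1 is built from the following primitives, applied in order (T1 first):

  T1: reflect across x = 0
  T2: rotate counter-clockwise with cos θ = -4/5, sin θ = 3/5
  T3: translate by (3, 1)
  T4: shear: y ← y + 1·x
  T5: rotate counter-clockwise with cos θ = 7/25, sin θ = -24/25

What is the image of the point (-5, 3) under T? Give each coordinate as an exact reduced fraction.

T1 reflect across x = 0: (-5, 3) → (5, 3)
T2 rotate counter-clockwise with cos θ = -4/5, sin θ = 3/5: (5, 3) → (-29/5, 3/5)
T3 translate by (3, 1): (-29/5, 3/5) → (-14/5, 8/5)
T4 shear: y ← y + 1·x: (-14/5, 8/5) → (-14/5, -6/5)
T5 rotate counter-clockwise with cos θ = 7/25, sin θ = -24/25: (-14/5, -6/5) → (-242/125, 294/125)

T(p) = (-242/125, 294/125)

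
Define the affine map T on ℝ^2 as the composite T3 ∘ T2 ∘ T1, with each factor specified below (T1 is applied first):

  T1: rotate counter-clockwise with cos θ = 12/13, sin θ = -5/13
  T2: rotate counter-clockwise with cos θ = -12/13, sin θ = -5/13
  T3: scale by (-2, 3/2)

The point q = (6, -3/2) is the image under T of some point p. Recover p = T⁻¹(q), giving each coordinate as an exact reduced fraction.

p = (3, 1)

T1 = [12/13 5/13 0; -5/13 12/13 0; 0 0 1]
T2·T1 = [-1 0 0; 0 -1 0; 0 0 1]
T3·…·T1 = [2 0 0; 0 -3/2 0; 0 0 1]
det M = -3; M⁻¹ = [1/2 0 0; 0 -2/3 0; 0 0 1]
M⁻¹ · (6, -3/2)ᵀ = (3, 1)ᵀ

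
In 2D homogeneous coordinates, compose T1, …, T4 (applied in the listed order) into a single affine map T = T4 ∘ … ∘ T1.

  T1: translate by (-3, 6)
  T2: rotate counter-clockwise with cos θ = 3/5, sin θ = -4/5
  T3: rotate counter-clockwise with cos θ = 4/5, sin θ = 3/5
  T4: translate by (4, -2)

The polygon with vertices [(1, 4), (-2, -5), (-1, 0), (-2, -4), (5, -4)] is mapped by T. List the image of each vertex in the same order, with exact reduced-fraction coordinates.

image vertices: (122/25, 204/25), (-13/25, 9/25), (46/25, 122/25), (-6/25, 33/25), (162/25, -16/25)

T1 translate by (-3, 6): (1, 4) → (-2, 10); (-2, -5) → (-5, 1); (-1, 0) → (-4, 6); (-2, -4) → (-5, 2); (5, -4) → (2, 2)
T2 rotate counter-clockwise with cos θ = 3/5, sin θ = -4/5: (-2, 10) → (34/5, 38/5); (-5, 1) → (-11/5, 23/5); (-4, 6) → (12/5, 34/5); (-5, 2) → (-7/5, 26/5); (2, 2) → (14/5, -2/5)
T3 rotate counter-clockwise with cos θ = 4/5, sin θ = 3/5: (34/5, 38/5) → (22/25, 254/25); (-11/5, 23/5) → (-113/25, 59/25); (12/5, 34/5) → (-54/25, 172/25); (-7/5, 26/5) → (-106/25, 83/25); (14/5, -2/5) → (62/25, 34/25)
T4 translate by (4, -2): (22/25, 254/25) → (122/25, 204/25); (-113/25, 59/25) → (-13/25, 9/25); (-54/25, 172/25) → (46/25, 122/25); (-106/25, 83/25) → (-6/25, 33/25); (62/25, 34/25) → (162/25, -16/25)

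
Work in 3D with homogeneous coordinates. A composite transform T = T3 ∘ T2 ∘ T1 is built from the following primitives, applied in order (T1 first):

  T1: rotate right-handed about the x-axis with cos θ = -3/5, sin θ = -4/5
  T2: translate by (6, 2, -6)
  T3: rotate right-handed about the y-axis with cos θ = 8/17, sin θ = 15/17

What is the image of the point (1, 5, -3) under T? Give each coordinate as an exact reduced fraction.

T1 rotate right-handed about the x-axis with cos θ = -3/5, sin θ = -4/5: (1, 5, -3) → (1, -27/5, -11/5)
T2 translate by (6, 2, -6): (1, -27/5, -11/5) → (7, -17/5, -41/5)
T3 rotate right-handed about the y-axis with cos θ = 8/17, sin θ = 15/17: (7, -17/5, -41/5) → (-67/17, -17/5, -853/85)

T(p) = (-67/17, -17/5, -853/85)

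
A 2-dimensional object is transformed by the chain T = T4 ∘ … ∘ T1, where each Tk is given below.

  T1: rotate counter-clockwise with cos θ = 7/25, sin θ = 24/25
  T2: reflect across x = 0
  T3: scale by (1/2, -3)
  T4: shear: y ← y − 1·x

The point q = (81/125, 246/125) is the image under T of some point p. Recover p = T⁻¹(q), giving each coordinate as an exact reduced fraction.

T1 = [7/25 -24/25 0; 24/25 7/25 0; 0 0 1]
T2·T1 = [-7/25 24/25 0; 24/25 7/25 0; 0 0 1]
T3·…·T1 = [-7/50 12/25 0; -72/25 -21/25 0; 0 0 1]
T4·…·T1 = [-7/50 12/25 0; -137/50 -33/25 0; 0 0 1]
det M = 3/2; M⁻¹ = [-22/25 -8/25 0; 137/75 -7/75 0; 0 0 1]
M⁻¹ · (81/125, 246/125)ᵀ = (-6/5, 1)ᵀ

p = (-6/5, 1)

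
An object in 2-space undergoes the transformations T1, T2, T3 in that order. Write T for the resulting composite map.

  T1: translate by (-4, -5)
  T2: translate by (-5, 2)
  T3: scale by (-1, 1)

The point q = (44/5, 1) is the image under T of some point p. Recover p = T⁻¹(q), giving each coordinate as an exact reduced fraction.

p = (1/5, 4)

T1 = [1 0 -4; 0 1 -5; 0 0 1]
T2·T1 = [1 0 -9; 0 1 -3; 0 0 1]
T3·…·T1 = [-1 0 9; 0 1 -3; 0 0 1]
det M = -1; M⁻¹ = [-1 0 9; 0 1 3; 0 0 1]
M⁻¹ · (44/5, 1)ᵀ = (1/5, 4)ᵀ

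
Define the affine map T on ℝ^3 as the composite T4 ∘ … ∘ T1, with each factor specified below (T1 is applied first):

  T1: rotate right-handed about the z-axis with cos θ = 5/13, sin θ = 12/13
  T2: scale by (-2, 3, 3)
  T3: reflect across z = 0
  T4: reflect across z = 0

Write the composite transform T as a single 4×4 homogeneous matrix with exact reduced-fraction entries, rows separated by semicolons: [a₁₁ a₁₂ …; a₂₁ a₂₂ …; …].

T1 = [5/13 -12/13 0 0; 12/13 5/13 0 0; 0 0 1 0; 0 0 0 1]
T2·T1 = [-10/13 24/13 0 0; 36/13 15/13 0 0; 0 0 3 0; 0 0 0 1]
T3·…·T1 = [-10/13 24/13 0 0; 36/13 15/13 0 0; 0 0 -3 0; 0 0 0 1]
T4·…·T1 = [-10/13 24/13 0 0; 36/13 15/13 0 0; 0 0 3 0; 0 0 0 1]

T = [-10/13 24/13 0 0; 36/13 15/13 0 0; 0 0 3 0; 0 0 0 1]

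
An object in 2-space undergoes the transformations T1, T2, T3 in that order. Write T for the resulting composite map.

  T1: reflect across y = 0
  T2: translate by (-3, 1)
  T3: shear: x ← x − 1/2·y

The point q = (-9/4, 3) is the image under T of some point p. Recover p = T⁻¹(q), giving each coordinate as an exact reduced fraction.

T1 = [1 0 0; 0 -1 0; 0 0 1]
T2·T1 = [1 0 -3; 0 -1 1; 0 0 1]
T3·…·T1 = [1 1/2 -7/2; 0 -1 1; 0 0 1]
det M = -1; M⁻¹ = [1 1/2 3; 0 -1 1; 0 0 1]
M⁻¹ · (-9/4, 3)ᵀ = (9/4, -2)ᵀ

p = (9/4, -2)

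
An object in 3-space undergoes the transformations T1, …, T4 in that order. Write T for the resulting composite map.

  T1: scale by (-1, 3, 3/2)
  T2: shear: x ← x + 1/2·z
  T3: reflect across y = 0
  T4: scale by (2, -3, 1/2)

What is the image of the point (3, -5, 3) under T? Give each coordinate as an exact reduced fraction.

T(p) = (-3/2, -45, 9/4)

T1 scale by (-1, 3, 3/2): (3, -5, 3) → (-3, -15, 9/2)
T2 shear: x ← x + 1/2·z: (-3, -15, 9/2) → (-3/4, -15, 9/2)
T3 reflect across y = 0: (-3/4, -15, 9/2) → (-3/4, 15, 9/2)
T4 scale by (2, -3, 1/2): (-3/4, 15, 9/2) → (-3/2, -45, 9/4)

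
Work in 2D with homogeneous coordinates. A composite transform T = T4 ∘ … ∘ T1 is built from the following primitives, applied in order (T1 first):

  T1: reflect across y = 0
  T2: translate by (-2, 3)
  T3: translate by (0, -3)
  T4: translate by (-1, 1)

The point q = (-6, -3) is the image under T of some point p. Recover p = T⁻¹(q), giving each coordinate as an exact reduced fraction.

p = (-3, 4)

T1 = [1 0 0; 0 -1 0; 0 0 1]
T2·T1 = [1 0 -2; 0 -1 3; 0 0 1]
T3·…·T1 = [1 0 -2; 0 -1 0; 0 0 1]
T4·…·T1 = [1 0 -3; 0 -1 1; 0 0 1]
det M = -1; M⁻¹ = [1 0 3; 0 -1 1; 0 0 1]
M⁻¹ · (-6, -3)ᵀ = (-3, 4)ᵀ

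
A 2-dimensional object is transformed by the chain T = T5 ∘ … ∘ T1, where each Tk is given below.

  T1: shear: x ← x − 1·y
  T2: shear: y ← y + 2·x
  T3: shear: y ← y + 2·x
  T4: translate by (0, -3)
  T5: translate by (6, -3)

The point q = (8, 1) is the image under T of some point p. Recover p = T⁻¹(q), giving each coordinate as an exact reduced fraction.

T1 = [1 -1 0; 0 1 0; 0 0 1]
T2·T1 = [1 -1 0; 2 -1 0; 0 0 1]
T3·…·T1 = [1 -1 0; 4 -3 0; 0 0 1]
T4·…·T1 = [1 -1 0; 4 -3 -3; 0 0 1]
T5·…·T1 = [1 -1 6; 4 -3 -6; 0 0 1]
det M = 1; M⁻¹ = [-3 1 24; -4 1 30; 0 0 1]
M⁻¹ · (8, 1)ᵀ = (1, -1)ᵀ

p = (1, -1)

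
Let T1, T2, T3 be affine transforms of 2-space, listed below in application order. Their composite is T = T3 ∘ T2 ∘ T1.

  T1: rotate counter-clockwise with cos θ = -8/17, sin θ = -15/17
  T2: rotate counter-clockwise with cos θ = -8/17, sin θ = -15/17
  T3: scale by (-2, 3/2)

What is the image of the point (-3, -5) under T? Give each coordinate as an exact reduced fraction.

T(p) = (-198/17, 15/34)

T1 rotate counter-clockwise with cos θ = -8/17, sin θ = -15/17: (-3, -5) → (-3, 5)
T2 rotate counter-clockwise with cos θ = -8/17, sin θ = -15/17: (-3, 5) → (99/17, 5/17)
T3 scale by (-2, 3/2): (99/17, 5/17) → (-198/17, 15/34)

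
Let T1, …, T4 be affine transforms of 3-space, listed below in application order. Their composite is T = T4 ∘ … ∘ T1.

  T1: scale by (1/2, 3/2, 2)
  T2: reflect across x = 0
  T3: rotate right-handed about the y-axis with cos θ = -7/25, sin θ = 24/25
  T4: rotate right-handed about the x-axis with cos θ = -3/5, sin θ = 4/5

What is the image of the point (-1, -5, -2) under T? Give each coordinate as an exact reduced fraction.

T(p) = (-199/50, 997/250, -798/125)

T1 scale by (1/2, 3/2, 2): (-1, -5, -2) → (-1/2, -15/2, -4)
T2 reflect across x = 0: (-1/2, -15/2, -4) → (1/2, -15/2, -4)
T3 rotate right-handed about the y-axis with cos θ = -7/25, sin θ = 24/25: (1/2, -15/2, -4) → (-199/50, -15/2, 16/25)
T4 rotate right-handed about the x-axis with cos θ = -3/5, sin θ = 4/5: (-199/50, -15/2, 16/25) → (-199/50, 997/250, -798/125)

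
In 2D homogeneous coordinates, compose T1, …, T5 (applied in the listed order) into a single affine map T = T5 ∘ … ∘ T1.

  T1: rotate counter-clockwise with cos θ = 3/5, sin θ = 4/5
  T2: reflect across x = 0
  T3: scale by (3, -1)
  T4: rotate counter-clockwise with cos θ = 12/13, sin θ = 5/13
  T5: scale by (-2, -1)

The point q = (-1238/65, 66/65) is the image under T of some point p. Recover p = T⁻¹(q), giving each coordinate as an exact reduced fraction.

T1 = [3/5 -4/5 0; 4/5 3/5 0; 0 0 1]
T2·T1 = [-3/5 4/5 0; 4/5 3/5 0; 0 0 1]
T3·…·T1 = [-9/5 12/5 0; -4/5 -3/5 0; 0 0 1]
T4·…·T1 = [-88/65 159/65 0; -93/65 24/65 0; 0 0 1]
T5·…·T1 = [176/65 -318/65 0; 93/65 -24/65 0; 0 0 1]
det M = 6; M⁻¹ = [-4/65 53/65 0; -31/130 88/195 0; 0 0 1]
M⁻¹ · (-1238/65, 66/65)ᵀ = (2, 5)ᵀ

p = (2, 5)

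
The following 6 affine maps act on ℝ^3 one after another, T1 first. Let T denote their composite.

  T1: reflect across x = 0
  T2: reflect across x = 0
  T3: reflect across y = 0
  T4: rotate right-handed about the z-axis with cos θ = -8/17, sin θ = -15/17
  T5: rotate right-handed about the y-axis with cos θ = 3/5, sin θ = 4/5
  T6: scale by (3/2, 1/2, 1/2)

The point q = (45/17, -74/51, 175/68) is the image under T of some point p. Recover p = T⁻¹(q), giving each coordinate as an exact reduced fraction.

T1 = [-1 0 0 0; 0 1 0 0; 0 0 1 0; 0 0 0 1]
T2·T1 = [1 0 0 0; 0 1 0 0; 0 0 1 0; 0 0 0 1]
T3·…·T1 = [1 0 0 0; 0 -1 0 0; 0 0 1 0; 0 0 0 1]
T4·…·T1 = [-8/17 -15/17 0 0; -15/17 8/17 0 0; 0 0 1 0; 0 0 0 1]
T5·…·T1 = [-24/85 -9/17 4/5 0; -15/17 8/17 0 0; 32/85 12/17 3/5 0; 0 0 0 1]
T6·…·T1 = [-36/85 -27/34 6/5 0; -15/34 4/17 0 0; 16/85 6/17 3/10 0; 0 0 0 1]
det M = -3/8; M⁻¹ = [-16/85 -30/17 64/85 0; -6/17 16/17 24/17 0; 8/15 0 6/5 0; 0 0 0 1]
M⁻¹ · (45/17, -74/51, 175/68)ᵀ = (4, 4/3, 9/2)ᵀ

p = (4, 4/3, 9/2)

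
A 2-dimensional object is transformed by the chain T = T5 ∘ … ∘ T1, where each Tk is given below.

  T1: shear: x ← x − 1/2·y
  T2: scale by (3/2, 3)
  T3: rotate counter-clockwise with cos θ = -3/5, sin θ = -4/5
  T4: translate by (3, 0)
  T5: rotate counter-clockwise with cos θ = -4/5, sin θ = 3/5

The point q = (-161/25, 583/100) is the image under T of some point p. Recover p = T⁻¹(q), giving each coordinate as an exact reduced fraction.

T1 = [1 -1/2 0; 0 1 0; 0 0 1]
T2·T1 = [3/2 -3/4 0; 0 3 0; 0 0 1]
T3·…·T1 = [-9/10 57/20 0; -6/5 -6/5 0; 0 0 1]
T4·…·T1 = [-9/10 57/20 3; -6/5 -6/5 0; 0 0 1]
T5·…·T1 = [36/25 -39/25 -12/5; 21/50 267/100 9/5; 0 0 1]
det M = 9/2; M⁻¹ = [89/150 26/75 4/5; -7/75 8/25 -4/5; 0 0 1]
M⁻¹ · (-161/25, 583/100)ᵀ = (-1, 5/3)ᵀ

p = (-1, 5/3)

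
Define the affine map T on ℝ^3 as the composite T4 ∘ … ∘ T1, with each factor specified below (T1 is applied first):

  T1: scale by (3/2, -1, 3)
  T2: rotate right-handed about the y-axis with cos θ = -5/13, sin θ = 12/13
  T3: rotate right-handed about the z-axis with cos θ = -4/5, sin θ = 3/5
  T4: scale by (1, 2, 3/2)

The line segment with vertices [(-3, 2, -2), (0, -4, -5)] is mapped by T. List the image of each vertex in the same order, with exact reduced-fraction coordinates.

T1 scale by (3/2, -1, 3): (-3, 2, -2) → (-9/2, -2, -6); (0, -4, -5) → (0, 4, -15)
T2 rotate right-handed about the y-axis with cos θ = -5/13, sin θ = 12/13: (-9/2, -2, -6) → (-99/26, -2, 84/13); (0, 4, -15) → (-180/13, 4, 75/13)
T3 rotate right-handed about the z-axis with cos θ = -4/5, sin θ = 3/5: (-99/26, -2, 84/13) → (276/65, -89/130, 84/13); (-180/13, 4, 75/13) → (564/65, -748/65, 75/13)
T4 scale by (1, 2, 3/2): (276/65, -89/130, 84/13) → (276/65, -89/65, 126/13); (564/65, -748/65, 75/13) → (564/65, -1496/65, 225/26)

image vertices: (276/65, -89/65, 126/13), (564/65, -1496/65, 225/26)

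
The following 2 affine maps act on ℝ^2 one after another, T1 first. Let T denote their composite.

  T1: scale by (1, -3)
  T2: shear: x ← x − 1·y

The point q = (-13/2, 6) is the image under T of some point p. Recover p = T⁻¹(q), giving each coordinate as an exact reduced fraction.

p = (-1/2, -2)

T1 = [1 0 0; 0 -3 0; 0 0 1]
T2·T1 = [1 3 0; 0 -3 0; 0 0 1]
det M = -3; M⁻¹ = [1 1 0; 0 -1/3 0; 0 0 1]
M⁻¹ · (-13/2, 6)ᵀ = (-1/2, -2)ᵀ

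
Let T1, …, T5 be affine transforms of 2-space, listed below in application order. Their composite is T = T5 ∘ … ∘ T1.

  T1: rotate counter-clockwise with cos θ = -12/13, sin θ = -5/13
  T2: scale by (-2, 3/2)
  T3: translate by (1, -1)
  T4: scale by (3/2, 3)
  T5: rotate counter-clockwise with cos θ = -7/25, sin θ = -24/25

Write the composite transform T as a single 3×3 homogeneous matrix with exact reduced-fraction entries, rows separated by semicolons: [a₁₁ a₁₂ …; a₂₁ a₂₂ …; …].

T1 = [-12/13 5/13 0; -5/13 -12/13 0; 0 0 1]
T2·T1 = [24/13 -10/13 0; -15/26 -18/13 0; 0 0 1]
T3·…·T1 = [24/13 -10/13 1; -15/26 -18/13 -1; 0 0 1]
T4·…·T1 = [36/13 -15/13 3/2; -45/26 -54/13 -3; 0 0 1]
T5·…·T1 = [-792/325 -1191/325 -33/10; -1413/650 738/325 -3/5; 0 0 1]

T = [-792/325 -1191/325 -33/10; -1413/650 738/325 -3/5; 0 0 1]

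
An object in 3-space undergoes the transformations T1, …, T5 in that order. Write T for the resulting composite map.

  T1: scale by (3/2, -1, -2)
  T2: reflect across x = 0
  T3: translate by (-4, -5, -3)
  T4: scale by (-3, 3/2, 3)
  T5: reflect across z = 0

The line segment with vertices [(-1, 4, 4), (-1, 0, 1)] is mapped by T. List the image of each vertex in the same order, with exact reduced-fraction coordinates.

image vertices: (15/2, -27/2, 33), (15/2, -15/2, 15)

T1 scale by (3/2, -1, -2): (-1, 4, 4) → (-3/2, -4, -8); (-1, 0, 1) → (-3/2, 0, -2)
T2 reflect across x = 0: (-3/2, -4, -8) → (3/2, -4, -8); (-3/2, 0, -2) → (3/2, 0, -2)
T3 translate by (-4, -5, -3): (3/2, -4, -8) → (-5/2, -9, -11); (3/2, 0, -2) → (-5/2, -5, -5)
T4 scale by (-3, 3/2, 3): (-5/2, -9, -11) → (15/2, -27/2, -33); (-5/2, -5, -5) → (15/2, -15/2, -15)
T5 reflect across z = 0: (15/2, -27/2, -33) → (15/2, -27/2, 33); (15/2, -15/2, -15) → (15/2, -15/2, 15)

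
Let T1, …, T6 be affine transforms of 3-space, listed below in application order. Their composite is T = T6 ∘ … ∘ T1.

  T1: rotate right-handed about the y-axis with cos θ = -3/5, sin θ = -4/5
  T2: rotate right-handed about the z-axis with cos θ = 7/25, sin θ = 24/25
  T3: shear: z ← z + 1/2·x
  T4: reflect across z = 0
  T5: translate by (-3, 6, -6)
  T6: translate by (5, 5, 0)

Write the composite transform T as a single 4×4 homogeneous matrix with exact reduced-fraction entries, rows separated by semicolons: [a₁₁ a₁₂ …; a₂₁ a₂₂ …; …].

T1 = [-3/5 0 -4/5 0; 0 1 0 0; 4/5 0 -3/5 0; 0 0 0 1]
T2·T1 = [-21/125 -24/25 -28/125 0; -72/125 7/25 -96/125 0; 4/5 0 -3/5 0; 0 0 0 1]
T3·…·T1 = [-21/125 -24/25 -28/125 0; -72/125 7/25 -96/125 0; 179/250 -12/25 -89/125 0; 0 0 0 1]
T4·…·T1 = [-21/125 -24/25 -28/125 0; -72/125 7/25 -96/125 0; -179/250 12/25 89/125 0; 0 0 0 1]
T5·…·T1 = [-21/125 -24/25 -28/125 -3; -72/125 7/25 -96/125 6; -179/250 12/25 89/125 -6; 0 0 0 1]
T6·…·T1 = [-21/125 -24/25 -28/125 2; -72/125 7/25 -96/125 11; -179/250 12/25 89/125 -6; 0 0 0 1]

T = [-21/125 -24/25 -28/125 2; -72/125 7/25 -96/125 11; -179/250 12/25 89/125 -6; 0 0 0 1]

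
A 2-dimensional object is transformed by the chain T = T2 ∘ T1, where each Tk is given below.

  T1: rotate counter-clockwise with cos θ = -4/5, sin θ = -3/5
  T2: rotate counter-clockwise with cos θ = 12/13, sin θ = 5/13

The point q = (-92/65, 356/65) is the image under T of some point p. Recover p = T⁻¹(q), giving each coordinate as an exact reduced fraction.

T1 = [-4/5 3/5 0; -3/5 -4/5 0; 0 0 1]
T2·T1 = [-33/65 56/65 0; -56/65 -33/65 0; 0 0 1]
det M = 1; M⁻¹ = [-33/65 -56/65 0; 56/65 -33/65 0; 0 0 1]
M⁻¹ · (-92/65, 356/65)ᵀ = (-4, -4)ᵀ

p = (-4, -4)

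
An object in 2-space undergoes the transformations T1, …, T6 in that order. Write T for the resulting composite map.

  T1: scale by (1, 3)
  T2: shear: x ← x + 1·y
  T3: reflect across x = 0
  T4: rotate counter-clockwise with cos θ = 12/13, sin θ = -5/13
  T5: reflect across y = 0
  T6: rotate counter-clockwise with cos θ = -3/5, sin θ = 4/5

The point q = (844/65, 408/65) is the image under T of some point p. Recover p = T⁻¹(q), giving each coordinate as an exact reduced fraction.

T1 = [1 0 0; 0 3 0; 0 0 1]
T2·T1 = [1 3 0; 0 3 0; 0 0 1]
T3·…·T1 = [-1 -3 0; 0 3 0; 0 0 1]
T4·…·T1 = [-12/13 -21/13 0; 5/13 51/13 0; 0 0 1]
T5·…·T1 = [-12/13 -21/13 0; -5/13 -51/13 0; 0 0 1]
T6·…·T1 = [56/65 267/65 0; -33/65 69/65 0; 0 0 1]
det M = 3; M⁻¹ = [23/65 -89/65 0; 11/65 56/195 0; 0 0 1]
M⁻¹ · (844/65, 408/65)ᵀ = (-4, 4)ᵀ

p = (-4, 4)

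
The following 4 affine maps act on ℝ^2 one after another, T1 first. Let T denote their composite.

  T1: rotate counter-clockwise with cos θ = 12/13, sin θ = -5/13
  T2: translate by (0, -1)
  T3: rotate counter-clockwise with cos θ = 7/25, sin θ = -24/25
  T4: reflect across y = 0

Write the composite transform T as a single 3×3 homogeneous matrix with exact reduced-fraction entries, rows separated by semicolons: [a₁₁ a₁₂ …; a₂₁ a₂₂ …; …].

T1 = [12/13 5/13 0; -5/13 12/13 0; 0 0 1]
T2·T1 = [12/13 5/13 0; -5/13 12/13 -1; 0 0 1]
T3·…·T1 = [-36/325 323/325 -24/25; -323/325 -36/325 -7/25; 0 0 1]
T4·…·T1 = [-36/325 323/325 -24/25; 323/325 36/325 7/25; 0 0 1]

T = [-36/325 323/325 -24/25; 323/325 36/325 7/25; 0 0 1]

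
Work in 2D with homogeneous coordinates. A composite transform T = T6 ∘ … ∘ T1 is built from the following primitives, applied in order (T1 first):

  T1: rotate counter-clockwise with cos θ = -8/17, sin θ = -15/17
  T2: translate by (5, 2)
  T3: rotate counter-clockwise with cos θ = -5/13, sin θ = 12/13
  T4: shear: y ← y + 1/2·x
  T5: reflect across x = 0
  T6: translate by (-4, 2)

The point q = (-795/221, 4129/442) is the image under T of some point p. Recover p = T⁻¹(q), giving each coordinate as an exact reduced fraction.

p = (3, 4)

T1 = [-8/17 15/17 0; -15/17 -8/17 0; 0 0 1]
T2·T1 = [-8/17 15/17 5; -15/17 -8/17 2; 0 0 1]
T3·…·T1 = [220/221 21/221 -49/13; -21/221 220/221 50/13; 0 0 1]
T4·…·T1 = [220/221 21/221 -49/13; 89/221 461/442 51/26; 0 0 1]
T5·…·T1 = [-220/221 -21/221 49/13; 89/221 461/442 51/26; 0 0 1]
T6·…·T1 = [-220/221 -21/221 -3/13; 89/221 461/442 103/26; 0 0 1]
det M = -1; M⁻¹ = [-461/442 -21/221 30/221; 89/221 220/221 -851/221; 0 0 1]
M⁻¹ · (-795/221, 4129/442)ᵀ = (3, 4)ᵀ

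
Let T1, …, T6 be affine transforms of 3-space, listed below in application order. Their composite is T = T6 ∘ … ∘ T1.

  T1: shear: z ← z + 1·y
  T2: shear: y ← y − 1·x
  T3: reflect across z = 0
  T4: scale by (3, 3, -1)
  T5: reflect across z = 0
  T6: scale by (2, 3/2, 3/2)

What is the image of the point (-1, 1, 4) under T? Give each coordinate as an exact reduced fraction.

T1 shear: z ← z + 1·y: (-1, 1, 4) → (-1, 1, 5)
T2 shear: y ← y − 1·x: (-1, 1, 5) → (-1, 2, 5)
T3 reflect across z = 0: (-1, 2, 5) → (-1, 2, -5)
T4 scale by (3, 3, -1): (-1, 2, -5) → (-3, 6, 5)
T5 reflect across z = 0: (-3, 6, 5) → (-3, 6, -5)
T6 scale by (2, 3/2, 3/2): (-3, 6, -5) → (-6, 9, -15/2)

T(p) = (-6, 9, -15/2)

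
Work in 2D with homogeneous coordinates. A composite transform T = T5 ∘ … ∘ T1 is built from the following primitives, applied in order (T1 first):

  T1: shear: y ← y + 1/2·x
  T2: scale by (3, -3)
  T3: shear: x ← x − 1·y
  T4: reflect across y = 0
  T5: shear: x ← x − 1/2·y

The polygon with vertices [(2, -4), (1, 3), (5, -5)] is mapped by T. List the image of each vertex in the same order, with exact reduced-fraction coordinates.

T1 shear: y ← y + 1/2·x: (2, -4) → (2, -3); (1, 3) → (1, 7/2); (5, -5) → (5, -5/2)
T2 scale by (3, -3): (2, -3) → (6, 9); (1, 7/2) → (3, -21/2); (5, -5/2) → (15, 15/2)
T3 shear: x ← x − 1·y: (6, 9) → (-3, 9); (3, -21/2) → (27/2, -21/2); (15, 15/2) → (15/2, 15/2)
T4 reflect across y = 0: (-3, 9) → (-3, -9); (27/2, -21/2) → (27/2, 21/2); (15/2, 15/2) → (15/2, -15/2)
T5 shear: x ← x − 1/2·y: (-3, -9) → (3/2, -9); (27/2, 21/2) → (33/4, 21/2); (15/2, -15/2) → (45/4, -15/2)

image vertices: (3/2, -9), (33/4, 21/2), (45/4, -15/2)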